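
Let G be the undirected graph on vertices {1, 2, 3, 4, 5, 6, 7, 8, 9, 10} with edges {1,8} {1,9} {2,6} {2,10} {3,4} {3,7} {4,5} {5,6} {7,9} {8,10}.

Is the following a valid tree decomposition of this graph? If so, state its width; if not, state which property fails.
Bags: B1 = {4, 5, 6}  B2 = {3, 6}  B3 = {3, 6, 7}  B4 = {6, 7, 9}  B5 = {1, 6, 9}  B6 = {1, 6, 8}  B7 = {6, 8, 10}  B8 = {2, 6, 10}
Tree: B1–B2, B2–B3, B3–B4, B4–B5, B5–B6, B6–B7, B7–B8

No — edge (4,3) lies in no bag.

A tree decomposition must satisfy three properties: every vertex lies in some bag; for every edge, both endpoints lie together in some bag; and for every vertex, the bags containing it form a connected subtree. Here edge (4,3) lies in no bag, so the decomposition is invalid.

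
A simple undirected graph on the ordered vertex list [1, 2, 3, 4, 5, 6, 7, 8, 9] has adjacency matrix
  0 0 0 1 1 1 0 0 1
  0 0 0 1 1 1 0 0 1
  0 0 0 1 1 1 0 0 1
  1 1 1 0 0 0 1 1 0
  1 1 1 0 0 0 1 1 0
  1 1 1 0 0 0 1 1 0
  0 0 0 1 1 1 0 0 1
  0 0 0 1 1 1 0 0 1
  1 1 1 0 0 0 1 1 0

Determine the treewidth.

A width-4 tree decomposition is:
Bags: B1 = {2, 4, 5, 6, 9}  B2 = {4, 5, 6, 8, 9}  B3 = {1, 4, 5, 6, 9}  B4 = {4, 5, 6, 7, 9}  B5 = {3, 4, 5, 6, 9}
Tree: B1–B2, B2–B3, B3–B4, B4–B5
The largest bag has 5 vertices, giving width 4; this decomposition certifies tw(G) ≤ 4. For the lower bound: the 5 vertex sets {2,4}, {6,8}, {1,9}, {5}, {7} are disjoint, each induces a connected subgraph, and every pair is joined by at least one edge of G. Contracting each set to a single vertex therefore yields K_{5} as a minor, and since treewidth is minor-monotone, tw(G) ≥ tw(K_{5}) = 4. Hence tw(G) = 4 exactly.

4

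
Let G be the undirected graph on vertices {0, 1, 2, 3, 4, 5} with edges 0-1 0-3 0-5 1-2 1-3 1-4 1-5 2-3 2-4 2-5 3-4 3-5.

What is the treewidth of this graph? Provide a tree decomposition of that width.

The largest bag has 4 vertices, giving width 3; this decomposition certifies tw(G) ≤ 3. For the lower bound, the 4 vertices {0, 1, 3, 5} are pairwise adjacent, and any tree decomposition puts a clique entirely inside one bag — forcing width ≥ 3. Hence tw(G) = 3 exactly.

Treewidth 3.
One optimal decomposition is:
Bags: B1 = {1, 2, 3, 4}  B2 = {1, 2, 3, 5}  B3 = {0, 1, 3, 5}
Tree: B1–B2, B2–B3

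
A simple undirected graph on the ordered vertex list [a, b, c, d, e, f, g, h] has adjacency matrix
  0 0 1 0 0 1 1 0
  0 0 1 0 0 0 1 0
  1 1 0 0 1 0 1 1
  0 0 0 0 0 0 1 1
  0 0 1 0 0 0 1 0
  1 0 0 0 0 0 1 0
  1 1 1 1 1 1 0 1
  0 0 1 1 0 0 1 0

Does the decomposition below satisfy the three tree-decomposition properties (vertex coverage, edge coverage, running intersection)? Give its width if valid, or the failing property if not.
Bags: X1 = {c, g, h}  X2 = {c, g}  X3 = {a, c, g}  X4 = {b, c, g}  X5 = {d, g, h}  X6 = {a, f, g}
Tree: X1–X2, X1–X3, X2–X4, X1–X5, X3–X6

A tree decomposition must satisfy three properties: every vertex lies in some bag; for every edge, both endpoints lie together in some bag; and for every vertex, the bags containing it form a connected subtree. Here vertex e appears in no bag, so the decomposition is invalid.

No — vertex e appears in no bag.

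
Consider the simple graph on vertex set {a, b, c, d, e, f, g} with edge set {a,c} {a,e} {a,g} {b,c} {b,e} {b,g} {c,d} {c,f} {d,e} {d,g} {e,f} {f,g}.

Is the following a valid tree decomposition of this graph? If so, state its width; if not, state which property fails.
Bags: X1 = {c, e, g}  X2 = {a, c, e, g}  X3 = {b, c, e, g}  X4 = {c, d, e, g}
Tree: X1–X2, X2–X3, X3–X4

A tree decomposition must satisfy three properties: every vertex lies in some bag; for every edge, both endpoints lie together in some bag; and for every vertex, the bags containing it form a connected subtree. Here vertex f appears in no bag, so the decomposition is invalid.

No — vertex f appears in no bag.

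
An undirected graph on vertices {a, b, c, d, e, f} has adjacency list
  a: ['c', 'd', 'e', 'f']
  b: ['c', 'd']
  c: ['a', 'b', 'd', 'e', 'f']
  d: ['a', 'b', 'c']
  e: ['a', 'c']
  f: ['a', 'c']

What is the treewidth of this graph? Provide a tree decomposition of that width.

Treewidth 2.
One optimal decomposition is:
Bags: B1 = {a, c, d}  B2 = {a, c, e}  B3 = {a, c, f}  B4 = {b, c, d}
Tree: B1–B2, B1–B3, B1–B4

Each bag holds 3 vertices, so the decomposition has width 2, which upper-bounds the treewidth. For the lower bound, the 3 vertices {a, c, d} are pairwise adjacent, and any tree decomposition puts a clique entirely inside one bag — forcing width ≥ 2. Combining the bounds, tw(G) = 2.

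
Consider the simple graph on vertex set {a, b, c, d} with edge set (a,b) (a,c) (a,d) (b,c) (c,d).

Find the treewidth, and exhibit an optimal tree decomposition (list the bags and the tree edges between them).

The largest bag has 3 vertices, giving width 2; this decomposition certifies tw(G) ≤ 2. Conversely, {a, c, d} is a clique of size 3, and the vertices of any clique must share a bag in every tree decomposition; so some bag has ≥ 3 vertices and tw(G) ≥ 2. The upper and lower bounds meet at 2, so that is the treewidth.

Treewidth 2.
Bags: B1 = {a, c, d}  B2 = {a, b, c}
Tree: B1–B2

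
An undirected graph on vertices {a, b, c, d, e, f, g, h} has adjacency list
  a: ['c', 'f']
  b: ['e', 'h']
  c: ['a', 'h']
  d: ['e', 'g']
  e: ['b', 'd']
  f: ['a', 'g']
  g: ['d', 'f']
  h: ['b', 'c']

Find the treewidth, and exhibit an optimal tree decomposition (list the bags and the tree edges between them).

Treewidth 2.
One such decomposition:
Bags: B1 = {b, d, e}  B2 = {b, d, g}  B3 = {b, f, g}  B4 = {a, b, f}  B5 = {a, b, c}  B6 = {b, c, h}
Tree: B1–B2, B2–B3, B3–B4, B4–B5, B5–B6

The largest bag has 3 vertices, giving width 2; this decomposition certifies tw(G) ≤ 2. Since b–e–d–g–f–a–c–h–b is a cycle in G, G is not acyclic. Forests are exactly the graphs of treewidth ≤ 1, so tw(G) ≥ 2. The upper and lower bounds meet at 2, so that is the treewidth.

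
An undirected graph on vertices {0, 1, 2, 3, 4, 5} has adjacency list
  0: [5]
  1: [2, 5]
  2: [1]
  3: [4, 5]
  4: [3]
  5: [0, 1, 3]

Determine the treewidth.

A width-1 tree decomposition is:
Bags: B1 = {1, 5}  B2 = {1, 2}  B3 = {3, 5}  B4 = {3, 4}  B5 = {0, 5}
Tree: B1–B2, B1–B3, B3–B4, B3–B5
Each bag holds 2 vertices, so the decomposition has width 1, which upper-bounds the treewidth. G has an edge, so its treewidth is at least 1. The upper and lower bounds meet at 1, so that is the treewidth.

1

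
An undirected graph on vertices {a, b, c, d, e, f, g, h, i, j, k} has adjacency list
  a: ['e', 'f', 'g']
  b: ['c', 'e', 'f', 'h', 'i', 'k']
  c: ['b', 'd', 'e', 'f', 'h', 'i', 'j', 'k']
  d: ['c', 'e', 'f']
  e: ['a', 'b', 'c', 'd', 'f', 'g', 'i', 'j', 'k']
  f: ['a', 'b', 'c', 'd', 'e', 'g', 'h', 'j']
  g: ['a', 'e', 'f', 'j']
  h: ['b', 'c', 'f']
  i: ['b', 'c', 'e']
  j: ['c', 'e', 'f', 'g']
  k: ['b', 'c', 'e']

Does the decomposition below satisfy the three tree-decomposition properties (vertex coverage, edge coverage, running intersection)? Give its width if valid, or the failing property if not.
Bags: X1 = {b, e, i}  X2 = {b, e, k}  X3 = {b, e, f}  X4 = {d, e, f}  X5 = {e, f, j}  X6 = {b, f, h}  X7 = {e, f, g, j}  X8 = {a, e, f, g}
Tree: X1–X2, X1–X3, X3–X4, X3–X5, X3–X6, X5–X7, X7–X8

No — vertex c appears in no bag.

A tree decomposition must satisfy three properties: every vertex lies in some bag; for every edge, both endpoints lie together in some bag; and for every vertex, the bags containing it form a connected subtree. Here vertex c appears in no bag, so the decomposition is invalid.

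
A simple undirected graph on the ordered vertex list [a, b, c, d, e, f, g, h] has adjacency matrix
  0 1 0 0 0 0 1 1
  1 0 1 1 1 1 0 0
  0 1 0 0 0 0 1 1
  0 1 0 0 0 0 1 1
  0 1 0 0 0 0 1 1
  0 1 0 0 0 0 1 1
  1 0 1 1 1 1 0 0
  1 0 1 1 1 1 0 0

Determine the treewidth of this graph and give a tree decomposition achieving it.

Every bag has size at most 4, so the width is 4 − 1 = 3 and tw(G) ≤ 3. For the lower bound: the 4 vertex sets {e,g}, {d,h}, {b}, {a} are disjoint, each induces a connected subgraph, and every pair is joined by at least one edge of G. Contracting each set to a single vertex therefore yields K_{4} as a minor, and since treewidth is minor-monotone, tw(G) ≥ tw(K_{4}) = 3. Hence tw(G) = 3 exactly.

Treewidth 3.
One such decomposition:
Bags: B1 = {b, e, g, h}  B2 = {b, d, g, h}  B3 = {a, b, g, h}  B4 = {b, f, g, h}  B5 = {b, c, g, h}
Tree: B1–B2, B2–B3, B3–B4, B4–B5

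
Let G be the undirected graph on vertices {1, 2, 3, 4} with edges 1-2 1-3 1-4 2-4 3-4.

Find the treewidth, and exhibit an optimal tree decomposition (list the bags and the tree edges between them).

Each bag holds 3 vertices, so the decomposition has width 2, which upper-bounds the treewidth. On the other hand G contains the 3-clique {1, 2, 4}. A clique must lie in a single bag of any decomposition, so no decomposition can have width below 2. Combining the bounds, tw(G) = 2.

Treewidth 2.
One such decomposition:
Bags: B1 = {1, 3, 4}  B2 = {1, 2, 4}
Tree: B1–B2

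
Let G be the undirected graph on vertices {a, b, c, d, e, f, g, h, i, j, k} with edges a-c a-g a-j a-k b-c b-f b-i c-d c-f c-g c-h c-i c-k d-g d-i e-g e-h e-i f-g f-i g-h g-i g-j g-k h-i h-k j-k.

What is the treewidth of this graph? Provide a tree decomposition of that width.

Treewidth 3.
One optimal decomposition is:
Bags: B1 = {c, g, h, i}  B2 = {c, g, h, k}  B3 = {a, c, g, k}  B4 = {c, d, g, i}  B5 = {c, f, g, i}  B6 = {b, c, f, i}  B7 = {a, g, j, k}  B8 = {e, g, h, i}
Tree: B1–B2, B2–B3, B1–B4, B4–B5, B5–B6, B3–B7, B1–B8

Each bag holds 4 vertices, so the decomposition has width 3, which upper-bounds the treewidth. For the lower bound, the 4 vertices {a, g, j, k} are pairwise adjacent, and any tree decomposition puts a clique entirely inside one bag — forcing width ≥ 3. Hence tw(G) = 3 exactly.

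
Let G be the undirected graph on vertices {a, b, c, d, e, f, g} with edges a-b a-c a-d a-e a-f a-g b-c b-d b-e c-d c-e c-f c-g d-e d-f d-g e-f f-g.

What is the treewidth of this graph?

4

A width-4 tree decomposition is:
Bags: B1 = {a, b, c, d, e}  B2 = {a, c, d, e, f}  B3 = {a, c, d, f, g}
Tree: B1–B2, B2–B3
Every bag has size at most 5, so the width is 5 − 1 = 4 and tw(G) ≤ 4. On the other hand G contains the 5-clique {a, c, d, f, g}. A clique must lie in a single bag of any decomposition, so no decomposition can have width below 4. Combining the bounds, tw(G) = 4.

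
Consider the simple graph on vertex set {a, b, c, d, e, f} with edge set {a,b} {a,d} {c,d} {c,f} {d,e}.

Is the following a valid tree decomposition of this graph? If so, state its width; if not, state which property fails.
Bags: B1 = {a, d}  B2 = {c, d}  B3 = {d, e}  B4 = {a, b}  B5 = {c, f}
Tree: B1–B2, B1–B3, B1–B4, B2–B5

Vertex coverage: the bags together contain {a, b, c, d, e, f}, the full vertex set. Edge coverage: each edge of G has both endpoints in at least one bag. Running intersection: for every vertex, the bags containing it form a connected subtree. All three properties hold, so this is a valid tree decomposition of width max|bag| − 1 = 1, and hence tw(G) ≤ 1.

Yes; width 1.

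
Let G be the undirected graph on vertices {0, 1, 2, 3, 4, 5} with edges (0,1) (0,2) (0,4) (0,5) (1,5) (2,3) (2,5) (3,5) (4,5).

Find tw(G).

2

A width-2 tree decomposition is:
Bags: B1 = {0, 2, 5}  B2 = {0, 1, 5}  B3 = {0, 4, 5}  B4 = {2, 3, 5}
Tree: B1–B2, B1–B3, B1–B4
Each bag holds 3 vertices, so the decomposition has width 2, which upper-bounds the treewidth. On the other hand G contains the 3-clique {0, 1, 5}. A clique must lie in a single bag of any decomposition, so no decomposition can have width below 2. Hence tw(G) = 2 exactly.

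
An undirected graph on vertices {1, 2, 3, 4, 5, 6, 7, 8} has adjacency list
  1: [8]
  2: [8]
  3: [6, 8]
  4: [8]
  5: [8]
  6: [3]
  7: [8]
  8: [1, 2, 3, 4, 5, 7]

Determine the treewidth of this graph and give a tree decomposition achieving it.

Treewidth 1.
Bags: B1 = {7, 8}  B2 = {4, 8}  B3 = {5, 8}  B4 = {2, 8}  B5 = {3, 8}  B6 = {3, 6}  B7 = {1, 8}
Tree: B1–B2, B1–B3, B1–B4, B4–B5, B5–B6, B5–B7

The largest bag has 2 vertices, giving width 1; this decomposition certifies tw(G) ≤ 1. Any graph with an edge has treewidth ≥ 1, and G has the edge 8–7. Hence tw(G) = 1 exactly.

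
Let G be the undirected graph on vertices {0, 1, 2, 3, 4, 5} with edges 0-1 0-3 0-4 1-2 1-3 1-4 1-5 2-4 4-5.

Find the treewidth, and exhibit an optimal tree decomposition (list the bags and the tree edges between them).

Treewidth 2.
Bags: B1 = {0, 1, 4}  B2 = {0, 1, 3}  B3 = {1, 2, 4}  B4 = {1, 4, 5}
Tree: B1–B2, B1–B3, B1–B4

The largest bag has 3 vertices, giving width 2; this decomposition certifies tw(G) ≤ 2. Conversely, {0, 1, 3} is a clique of size 3, and the vertices of any clique must share a bag in every tree decomposition; so some bag has ≥ 3 vertices and tw(G) ≥ 2. Combining the bounds, tw(G) = 2.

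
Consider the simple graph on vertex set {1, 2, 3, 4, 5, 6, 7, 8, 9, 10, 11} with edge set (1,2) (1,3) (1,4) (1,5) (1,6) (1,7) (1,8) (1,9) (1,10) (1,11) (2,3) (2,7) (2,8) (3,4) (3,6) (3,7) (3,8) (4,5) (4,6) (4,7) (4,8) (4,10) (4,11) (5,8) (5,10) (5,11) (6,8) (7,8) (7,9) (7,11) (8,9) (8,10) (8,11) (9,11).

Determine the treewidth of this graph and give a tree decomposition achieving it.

The largest bag has 5 vertices, giving width 4; this decomposition certifies tw(G) ≤ 4. On the other hand G contains the 5-clique {1, 7, 8, 9, 11}. A clique must lie in a single bag of any decomposition, so no decomposition can have width below 4. Hence tw(G) = 4 exactly.

Treewidth 4.
One optimal decomposition is:
Bags: B1 = {1, 3, 4, 7, 8}  B2 = {1, 4, 7, 8, 11}  B3 = {1, 2, 3, 7, 8}  B4 = {1, 4, 5, 8, 11}  B5 = {1, 4, 5, 8, 10}  B6 = {1, 3, 4, 6, 8}  B7 = {1, 7, 8, 9, 11}
Tree: B1–B2, B1–B3, B2–B4, B4–B5, B1–B6, B2–B7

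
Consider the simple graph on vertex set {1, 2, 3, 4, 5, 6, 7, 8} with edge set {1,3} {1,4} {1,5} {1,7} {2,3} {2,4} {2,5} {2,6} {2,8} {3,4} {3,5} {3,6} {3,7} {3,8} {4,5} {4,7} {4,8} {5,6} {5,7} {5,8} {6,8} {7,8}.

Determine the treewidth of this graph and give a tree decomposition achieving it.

Treewidth 4.
Bags: B1 = {2, 3, 4, 5, 8}  B2 = {2, 3, 5, 6, 8}  B3 = {3, 4, 5, 7, 8}  B4 = {1, 3, 4, 5, 7}
Tree: B1–B2, B1–B3, B3–B4

Every bag has size at most 5, so the width is 5 − 1 = 4 and tw(G) ≤ 4. On the other hand G contains the 5-clique {2, 3, 4, 5, 8}. A clique must lie in a single bag of any decomposition, so no decomposition can have width below 4. Therefore the treewidth is 4.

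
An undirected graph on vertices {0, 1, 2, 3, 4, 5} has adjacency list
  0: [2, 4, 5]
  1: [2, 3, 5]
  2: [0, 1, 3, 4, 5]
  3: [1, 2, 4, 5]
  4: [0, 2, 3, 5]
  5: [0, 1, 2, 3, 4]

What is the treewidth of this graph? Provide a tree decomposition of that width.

The largest bag has 4 vertices, giving width 3; this decomposition certifies tw(G) ≤ 3. Conversely, {0, 2, 4, 5} is a clique of size 4, and the vertices of any clique must share a bag in every tree decomposition; so some bag has ≥ 4 vertices and tw(G) ≥ 3. Therefore the treewidth is 3.

Treewidth 3.
Bags: B1 = {2, 3, 4, 5}  B2 = {1, 2, 3, 5}  B3 = {0, 2, 4, 5}
Tree: B1–B2, B1–B3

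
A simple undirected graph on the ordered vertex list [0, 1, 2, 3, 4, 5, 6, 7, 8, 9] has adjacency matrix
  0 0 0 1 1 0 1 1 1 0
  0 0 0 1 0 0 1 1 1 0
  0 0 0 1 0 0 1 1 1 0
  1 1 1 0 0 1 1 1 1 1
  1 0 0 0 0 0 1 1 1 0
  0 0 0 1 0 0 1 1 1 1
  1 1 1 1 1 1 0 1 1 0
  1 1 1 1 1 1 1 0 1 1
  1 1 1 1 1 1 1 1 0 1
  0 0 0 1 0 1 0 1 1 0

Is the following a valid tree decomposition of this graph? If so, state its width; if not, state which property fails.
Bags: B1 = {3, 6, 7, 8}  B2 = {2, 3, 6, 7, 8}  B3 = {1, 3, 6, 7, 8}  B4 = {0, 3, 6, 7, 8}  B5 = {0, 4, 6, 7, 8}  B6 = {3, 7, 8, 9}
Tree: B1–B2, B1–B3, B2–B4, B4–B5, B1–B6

A tree decomposition must satisfy three properties: every vertex lies in some bag; for every edge, both endpoints lie together in some bag; and for every vertex, the bags containing it form a connected subtree. Here vertex 5 appears in no bag, so the decomposition is invalid.

No — vertex 5 appears in no bag.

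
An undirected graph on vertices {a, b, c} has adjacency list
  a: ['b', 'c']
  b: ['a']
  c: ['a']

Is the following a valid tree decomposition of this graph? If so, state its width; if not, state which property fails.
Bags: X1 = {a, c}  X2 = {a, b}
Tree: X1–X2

Vertex coverage: the bags together contain {a, b, c}, the full vertex set. Edge coverage: each edge of G has both endpoints in at least one bag. Running intersection: for every vertex, the bags containing it form a connected subtree. All three properties hold, so this is a valid tree decomposition of width max|bag| − 1 = 1, and hence tw(G) ≤ 1.

Yes; width 1.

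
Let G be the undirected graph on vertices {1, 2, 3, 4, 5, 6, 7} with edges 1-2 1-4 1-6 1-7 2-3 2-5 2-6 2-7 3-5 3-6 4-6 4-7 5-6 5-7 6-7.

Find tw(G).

3

A width-3 tree decomposition is:
Bags: B1 = {2, 5, 6, 7}  B2 = {1, 2, 6, 7}  B3 = {1, 4, 6, 7}  B4 = {2, 3, 5, 6}
Tree: B1–B2, B2–B3, B1–B4
Each bag holds 4 vertices, so the decomposition has width 3, which upper-bounds the treewidth. Conversely, {1, 2, 6, 7} is a clique of size 4, and the vertices of any clique must share a bag in every tree decomposition; so some bag has ≥ 4 vertices and tw(G) ≥ 3. The upper and lower bounds meet at 3, so that is the treewidth.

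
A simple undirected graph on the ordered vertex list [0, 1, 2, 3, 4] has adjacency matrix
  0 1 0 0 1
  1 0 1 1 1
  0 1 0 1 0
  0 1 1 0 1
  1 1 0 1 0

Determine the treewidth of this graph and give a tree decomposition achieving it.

Treewidth 2.
One optimal decomposition is:
Bags: B1 = {0, 1, 4}  B2 = {1, 3, 4}  B3 = {1, 2, 3}
Tree: B1–B2, B2–B3

Every bag has size at most 3, so the width is 3 − 1 = 2 and tw(G) ≤ 2. On the other hand G contains the 3-clique {0, 1, 4}. A clique must lie in a single bag of any decomposition, so no decomposition can have width below 2. Therefore the treewidth is 2.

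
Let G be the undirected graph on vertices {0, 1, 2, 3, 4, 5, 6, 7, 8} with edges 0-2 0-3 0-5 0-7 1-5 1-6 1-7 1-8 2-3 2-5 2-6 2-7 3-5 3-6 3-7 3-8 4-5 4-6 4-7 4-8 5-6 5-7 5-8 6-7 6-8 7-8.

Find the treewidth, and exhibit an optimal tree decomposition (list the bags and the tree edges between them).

Treewidth 4.
One optimal decomposition is:
Bags: B1 = {4, 5, 6, 7, 8}  B2 = {3, 5, 6, 7, 8}  B3 = {2, 3, 5, 6, 7}  B4 = {0, 2, 3, 5, 7}  B5 = {1, 5, 6, 7, 8}
Tree: B1–B2, B2–B3, B3–B4, B1–B5

Each bag holds 5 vertices, so the decomposition has width 4, which upper-bounds the treewidth. For the lower bound, the 5 vertices {0, 2, 3, 5, 7} are pairwise adjacent, and any tree decomposition puts a clique entirely inside one bag — forcing width ≥ 4. The upper and lower bounds meet at 4, so that is the treewidth.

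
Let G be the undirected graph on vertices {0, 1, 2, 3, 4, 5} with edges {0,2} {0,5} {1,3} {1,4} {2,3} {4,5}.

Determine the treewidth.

2

A width-2 tree decomposition is:
Bags: B1 = {0, 2, 5}  B2 = {2, 4, 5}  B3 = {1, 2, 4}  B4 = {1, 2, 3}
Tree: B1–B2, B2–B3, B3–B4
Each bag holds 3 vertices, so the decomposition has width 2, which upper-bounds the treewidth. The edges 2–0–5–4–1–3–2 form a cycle, so G is not a tree and its treewidth is at least 2. Therefore the treewidth is 2.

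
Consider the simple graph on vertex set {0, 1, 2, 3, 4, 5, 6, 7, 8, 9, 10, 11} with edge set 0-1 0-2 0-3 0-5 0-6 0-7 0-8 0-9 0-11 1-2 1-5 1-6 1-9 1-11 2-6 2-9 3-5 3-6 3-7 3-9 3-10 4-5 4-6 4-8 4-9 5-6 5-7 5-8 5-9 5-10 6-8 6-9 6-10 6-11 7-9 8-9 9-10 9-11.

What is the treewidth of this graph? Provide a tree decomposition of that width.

Every bag has size at most 5, so the width is 5 − 1 = 4 and tw(G) ≤ 4. Conversely, {0, 5, 6, 8, 9} is a clique of size 5, and the vertices of any clique must share a bag in every tree decomposition; so some bag has ≥ 5 vertices and tw(G) ≥ 4. Therefore the treewidth is 4.

Treewidth 4.
One such decomposition:
Bags: B1 = {4, 5, 6, 8, 9}  B2 = {0, 5, 6, 8, 9}  B3 = {0, 1, 5, 6, 9}  B4 = {0, 3, 5, 6, 9}  B5 = {0, 3, 5, 7, 9}  B6 = {0, 1, 2, 6, 9}  B7 = {3, 5, 6, 9, 10}  B8 = {0, 1, 6, 9, 11}
Tree: B1–B2, B2–B3, B3–B4, B4–B5, B3–B6, B4–B7, B6–B8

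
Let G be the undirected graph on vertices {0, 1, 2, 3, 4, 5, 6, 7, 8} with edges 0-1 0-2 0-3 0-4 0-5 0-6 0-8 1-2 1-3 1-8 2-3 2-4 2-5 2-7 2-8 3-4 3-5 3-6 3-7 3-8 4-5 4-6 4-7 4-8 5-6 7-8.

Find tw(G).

4

A width-4 tree decomposition is:
Bags: B1 = {0, 2, 3, 4, 5}  B2 = {0, 2, 3, 4, 8}  B3 = {0, 1, 2, 3, 8}  B4 = {0, 3, 4, 5, 6}  B5 = {2, 3, 4, 7, 8}
Tree: B1–B2, B2–B3, B1–B4, B2–B5
Each bag holds 5 vertices, so the decomposition has width 4, which upper-bounds the treewidth. On the other hand G contains the 5-clique {0, 1, 2, 3, 8}. A clique must lie in a single bag of any decomposition, so no decomposition can have width below 4. Combining the bounds, tw(G) = 4.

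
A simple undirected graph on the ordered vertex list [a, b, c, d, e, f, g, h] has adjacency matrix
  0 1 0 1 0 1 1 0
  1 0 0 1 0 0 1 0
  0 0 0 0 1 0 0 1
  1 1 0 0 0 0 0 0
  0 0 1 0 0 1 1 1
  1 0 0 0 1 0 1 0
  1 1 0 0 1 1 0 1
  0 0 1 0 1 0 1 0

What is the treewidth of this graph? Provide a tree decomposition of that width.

Each bag holds 3 vertices, so the decomposition has width 2, which upper-bounds the treewidth. On the other hand G contains the 3-clique {a, b, d}. A clique must lie in a single bag of any decomposition, so no decomposition can have width below 2. The upper and lower bounds meet at 2, so that is the treewidth.

Treewidth 2.
One such decomposition:
Bags: B1 = {a, f, g}  B2 = {a, b, g}  B3 = {e, f, g}  B4 = {e, g, h}  B5 = {c, e, h}  B6 = {a, b, d}
Tree: B1–B2, B1–B3, B3–B4, B4–B5, B2–B6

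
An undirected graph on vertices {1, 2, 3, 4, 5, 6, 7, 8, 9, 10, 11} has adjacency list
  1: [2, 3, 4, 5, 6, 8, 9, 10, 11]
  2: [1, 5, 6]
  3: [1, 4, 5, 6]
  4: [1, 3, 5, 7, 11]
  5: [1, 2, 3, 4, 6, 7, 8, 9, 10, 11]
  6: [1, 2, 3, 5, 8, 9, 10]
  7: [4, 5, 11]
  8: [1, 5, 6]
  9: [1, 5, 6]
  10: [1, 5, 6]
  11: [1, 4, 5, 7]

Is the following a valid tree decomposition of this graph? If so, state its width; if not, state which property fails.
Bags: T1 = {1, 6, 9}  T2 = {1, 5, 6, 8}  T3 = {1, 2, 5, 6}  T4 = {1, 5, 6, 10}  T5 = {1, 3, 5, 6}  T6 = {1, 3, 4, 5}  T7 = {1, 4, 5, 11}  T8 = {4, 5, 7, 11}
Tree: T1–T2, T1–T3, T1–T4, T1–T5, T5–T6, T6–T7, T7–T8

A tree decomposition must satisfy three properties: every vertex lies in some bag; for every edge, both endpoints lie together in some bag; and for every vertex, the bags containing it form a connected subtree. Here edge (5,9) lies in no bag, so the decomposition is invalid.

No — edge (5,9) lies in no bag.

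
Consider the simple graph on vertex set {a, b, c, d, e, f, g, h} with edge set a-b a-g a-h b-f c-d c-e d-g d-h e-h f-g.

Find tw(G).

2

A width-2 tree decomposition is:
Bags: B1 = {c, e, h}  B2 = {c, d, h}  B3 = {a, d, h}  B4 = {a, d, g}  B5 = {a, b, g}  B6 = {b, f, g}
Tree: B1–B2, B2–B3, B3–B4, B4–B5, B5–B6
Each bag holds 3 vertices, so the decomposition has width 2, which upper-bounds the treewidth. For the lower bound, G contains the cycle e–c–d–h–e, so G is not a forest; only forests have treewidth ≤ 1, hence tw(G) ≥ 2. The upper and lower bounds meet at 2, so that is the treewidth.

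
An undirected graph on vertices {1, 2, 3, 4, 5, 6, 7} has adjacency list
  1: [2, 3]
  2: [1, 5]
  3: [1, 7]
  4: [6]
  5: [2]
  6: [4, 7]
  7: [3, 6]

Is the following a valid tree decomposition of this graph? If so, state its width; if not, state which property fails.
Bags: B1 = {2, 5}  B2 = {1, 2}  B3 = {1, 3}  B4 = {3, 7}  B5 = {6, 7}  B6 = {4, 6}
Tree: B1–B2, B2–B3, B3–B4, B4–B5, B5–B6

Checking the three conditions: (i) the bags cover all of {1, 2, 3, 4, 5, 6, 7}; (ii) for each edge, some bag contains both endpoints; (iii) the bags containing any fixed vertex form a subtree. All hold, so the decomposition is valid with width 2 − 1 = 1.

Yes; width 1.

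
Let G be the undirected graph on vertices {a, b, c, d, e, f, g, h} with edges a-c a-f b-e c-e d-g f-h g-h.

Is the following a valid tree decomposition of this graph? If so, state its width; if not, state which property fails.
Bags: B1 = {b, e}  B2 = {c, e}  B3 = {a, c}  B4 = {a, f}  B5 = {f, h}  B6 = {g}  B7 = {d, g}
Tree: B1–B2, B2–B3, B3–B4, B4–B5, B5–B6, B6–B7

No — edge (h,g) lies in no bag.

A tree decomposition must satisfy three properties: every vertex lies in some bag; for every edge, both endpoints lie together in some bag; and for every vertex, the bags containing it form a connected subtree. Here edge (h,g) lies in no bag, so the decomposition is invalid.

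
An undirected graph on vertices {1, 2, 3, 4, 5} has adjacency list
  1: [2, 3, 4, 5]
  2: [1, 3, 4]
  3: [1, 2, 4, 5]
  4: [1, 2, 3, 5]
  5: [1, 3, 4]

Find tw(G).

A width-3 tree decomposition is:
Bags: B1 = {1, 2, 3, 4}  B2 = {1, 3, 4, 5}
Tree: B1–B2
Every bag has size at most 4, so the width is 4 − 1 = 3 and tw(G) ≤ 3. Conversely, {1, 2, 3, 4} is a clique of size 4, and the vertices of any clique must share a bag in every tree decomposition; so some bag has ≥ 4 vertices and tw(G) ≥ 3. Therefore the treewidth is 3.

3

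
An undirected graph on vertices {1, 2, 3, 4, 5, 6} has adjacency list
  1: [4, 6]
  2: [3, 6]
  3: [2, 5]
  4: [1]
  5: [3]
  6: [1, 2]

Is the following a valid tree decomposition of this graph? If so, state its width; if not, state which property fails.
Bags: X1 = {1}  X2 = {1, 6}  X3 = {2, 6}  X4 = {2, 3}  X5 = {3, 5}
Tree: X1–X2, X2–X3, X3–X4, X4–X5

No — vertex 4 appears in no bag.

A tree decomposition must satisfy three properties: every vertex lies in some bag; for every edge, both endpoints lie together in some bag; and for every vertex, the bags containing it form a connected subtree. Here vertex 4 appears in no bag, so the decomposition is invalid.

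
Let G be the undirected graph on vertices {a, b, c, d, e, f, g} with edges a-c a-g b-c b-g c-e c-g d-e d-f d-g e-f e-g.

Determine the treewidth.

A width-2 tree decomposition is:
Bags: B1 = {b, c, g}  B2 = {c, e, g}  B3 = {d, e, g}  B4 = {a, c, g}  B5 = {d, e, f}
Tree: B1–B2, B2–B3, B1–B4, B3–B5
The largest bag has 3 vertices, giving width 2; this decomposition certifies tw(G) ≤ 2. On the other hand G contains the 3-clique {d, e, g}. A clique must lie in a single bag of any decomposition, so no decomposition can have width below 2. Combining the bounds, tw(G) = 2.

2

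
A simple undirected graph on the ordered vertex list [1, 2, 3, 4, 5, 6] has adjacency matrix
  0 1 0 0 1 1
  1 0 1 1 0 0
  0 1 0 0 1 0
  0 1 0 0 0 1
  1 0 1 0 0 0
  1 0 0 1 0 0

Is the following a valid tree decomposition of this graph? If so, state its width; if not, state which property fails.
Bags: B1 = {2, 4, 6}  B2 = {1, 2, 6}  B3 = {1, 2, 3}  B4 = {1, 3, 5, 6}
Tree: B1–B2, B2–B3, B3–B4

A tree decomposition must satisfy three properties: every vertex lies in some bag; for every edge, both endpoints lie together in some bag; and for every vertex, the bags containing it form a connected subtree. Here bags containing vertex 6 are not connected in the tree, so the decomposition is invalid.

No — bags containing vertex 6 are not connected in the tree.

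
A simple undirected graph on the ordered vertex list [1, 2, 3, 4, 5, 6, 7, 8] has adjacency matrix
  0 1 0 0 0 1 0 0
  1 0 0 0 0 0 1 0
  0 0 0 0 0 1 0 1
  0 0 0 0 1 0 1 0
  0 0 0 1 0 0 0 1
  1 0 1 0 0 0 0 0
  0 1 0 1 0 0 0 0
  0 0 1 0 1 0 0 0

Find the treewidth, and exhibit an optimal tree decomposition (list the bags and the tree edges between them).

Treewidth 2.
One optimal decomposition is:
Bags: B1 = {3, 6, 8}  B2 = {1, 6, 8}  B3 = {1, 2, 8}  B4 = {2, 7, 8}  B5 = {4, 7, 8}  B6 = {4, 5, 8}
Tree: B1–B2, B2–B3, B3–B4, B4–B5, B5–B6

Every bag has size at most 3, so the width is 3 − 1 = 2 and tw(G) ≤ 2. Since 8–3–6–1–2–7–4–5–8 is a cycle in G, G is not acyclic. Forests are exactly the graphs of treewidth ≤ 1, so tw(G) ≥ 2. Hence tw(G) = 2 exactly.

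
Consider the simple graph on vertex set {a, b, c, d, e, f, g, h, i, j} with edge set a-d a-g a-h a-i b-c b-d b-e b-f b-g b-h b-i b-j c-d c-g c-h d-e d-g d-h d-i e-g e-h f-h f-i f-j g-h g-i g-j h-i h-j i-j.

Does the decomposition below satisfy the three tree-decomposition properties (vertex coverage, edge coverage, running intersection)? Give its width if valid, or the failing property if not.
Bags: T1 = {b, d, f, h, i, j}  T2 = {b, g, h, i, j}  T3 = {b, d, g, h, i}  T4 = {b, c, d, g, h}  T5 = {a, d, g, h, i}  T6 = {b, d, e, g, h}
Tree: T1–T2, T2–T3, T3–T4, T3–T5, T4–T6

No — bags containing vertex d are not connected in the tree.

A tree decomposition must satisfy three properties: every vertex lies in some bag; for every edge, both endpoints lie together in some bag; and for every vertex, the bags containing it form a connected subtree. Here bags containing vertex d are not connected in the tree, so the decomposition is invalid.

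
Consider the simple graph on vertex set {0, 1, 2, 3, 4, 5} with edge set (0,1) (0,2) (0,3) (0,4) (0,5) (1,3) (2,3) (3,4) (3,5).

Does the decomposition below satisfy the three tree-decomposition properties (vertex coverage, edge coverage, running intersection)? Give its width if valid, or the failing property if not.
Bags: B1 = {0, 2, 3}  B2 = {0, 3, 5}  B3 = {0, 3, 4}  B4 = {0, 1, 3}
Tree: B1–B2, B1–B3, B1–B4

Yes; width 2.

Checking the three conditions: (i) the bags cover all of {0, 1, 2, 3, 4, 5}; (ii) for each edge, some bag contains both endpoints; (iii) the bags containing any fixed vertex form a subtree. All hold, so the decomposition is valid with width 3 − 1 = 2.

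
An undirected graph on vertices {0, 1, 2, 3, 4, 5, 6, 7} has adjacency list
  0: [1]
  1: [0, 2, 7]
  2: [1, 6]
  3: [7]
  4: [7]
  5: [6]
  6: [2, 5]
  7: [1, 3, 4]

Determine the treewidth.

A width-1 tree decomposition is:
Bags: B1 = {1, 2}  B2 = {2, 6}  B3 = {5, 6}  B4 = {1, 7}  B5 = {3, 7}  B6 = {0, 1}  B7 = {4, 7}
Tree: B1–B2, B2–B3, B1–B4, B4–B5, B1–B6, B5–B7
Every bag has size at most 2, so the width is 2 − 1 = 1 and tw(G) ≤ 1. Any graph with an edge has treewidth ≥ 1, and G has the edge 2–1. The upper and lower bounds meet at 1, so that is the treewidth.

1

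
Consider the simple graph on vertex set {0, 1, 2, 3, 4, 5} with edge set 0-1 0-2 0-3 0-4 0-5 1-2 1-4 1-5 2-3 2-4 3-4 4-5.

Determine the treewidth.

3

A width-3 tree decomposition is:
Bags: B1 = {0, 2, 3, 4}  B2 = {0, 1, 2, 4}  B3 = {0, 1, 4, 5}
Tree: B1–B2, B2–B3
Each bag holds 4 vertices, so the decomposition has width 3, which upper-bounds the treewidth. Conversely, {0, 1, 2, 4} is a clique of size 4, and the vertices of any clique must share a bag in every tree decomposition; so some bag has ≥ 4 vertices and tw(G) ≥ 3. Combining the bounds, tw(G) = 3.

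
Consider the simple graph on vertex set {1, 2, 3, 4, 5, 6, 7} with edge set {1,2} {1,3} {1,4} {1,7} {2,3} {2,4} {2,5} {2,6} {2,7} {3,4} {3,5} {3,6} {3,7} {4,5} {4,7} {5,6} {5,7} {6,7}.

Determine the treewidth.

A width-4 tree decomposition is:
Bags: B1 = {2, 3, 5, 6, 7}  B2 = {2, 3, 4, 5, 7}  B3 = {1, 2, 3, 4, 7}
Tree: B1–B2, B2–B3
The largest bag has 5 vertices, giving width 4; this decomposition certifies tw(G) ≤ 4. Conversely, {1, 2, 3, 4, 7} is a clique of size 5, and the vertices of any clique must share a bag in every tree decomposition; so some bag has ≥ 5 vertices and tw(G) ≥ 4. Hence tw(G) = 4 exactly.

4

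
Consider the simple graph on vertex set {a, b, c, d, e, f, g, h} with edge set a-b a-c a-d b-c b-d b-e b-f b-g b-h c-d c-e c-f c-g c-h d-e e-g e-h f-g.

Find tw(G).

3

A width-3 tree decomposition is:
Bags: B1 = {b, c, e, g}  B2 = {b, c, f, g}  B3 = {b, c, d, e}  B4 = {a, b, c, d}  B5 = {b, c, e, h}
Tree: B1–B2, B1–B3, B3–B4, B3–B5
Every bag has size at most 4, so the width is 4 − 1 = 3 and tw(G) ≤ 3. On the other hand G contains the 4-clique {a, b, c, d}. A clique must lie in a single bag of any decomposition, so no decomposition can have width below 3. Therefore the treewidth is 3.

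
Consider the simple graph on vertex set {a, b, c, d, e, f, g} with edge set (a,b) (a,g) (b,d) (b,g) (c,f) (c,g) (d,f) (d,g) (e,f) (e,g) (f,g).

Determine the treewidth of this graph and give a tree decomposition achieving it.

The largest bag has 3 vertices, giving width 2; this decomposition certifies tw(G) ≤ 2. Conversely, {a, b, g} is a clique of size 3, and the vertices of any clique must share a bag in every tree decomposition; so some bag has ≥ 3 vertices and tw(G) ≥ 2. The upper and lower bounds meet at 2, so that is the treewidth.

Treewidth 2.
One such decomposition:
Bags: B1 = {d, f, g}  B2 = {e, f, g}  B3 = {c, f, g}  B4 = {b, d, g}  B5 = {a, b, g}
Tree: B1–B2, B1–B3, B1–B4, B4–B5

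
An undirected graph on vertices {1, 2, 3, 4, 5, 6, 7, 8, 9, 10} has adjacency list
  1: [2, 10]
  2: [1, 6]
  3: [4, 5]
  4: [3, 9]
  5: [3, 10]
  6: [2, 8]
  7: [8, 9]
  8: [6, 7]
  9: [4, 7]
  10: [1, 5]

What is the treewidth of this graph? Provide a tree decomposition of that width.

Treewidth 2.
One such decomposition:
Bags: B1 = {1, 2, 10}  B2 = {2, 5, 10}  B3 = {2, 3, 5}  B4 = {2, 3, 4}  B5 = {2, 4, 9}  B6 = {2, 7, 9}  B7 = {2, 7, 8}  B8 = {2, 6, 8}
Tree: B1–B2, B2–B3, B3–B4, B4–B5, B5–B6, B6–B7, B7–B8

Every bag has size at most 3, so the width is 3 − 1 = 2 and tw(G) ≤ 2. The edges 2–1–10–5–3–4–9–7–8–6–2 form a cycle, so G is not a tree and its treewidth is at least 2. Hence tw(G) = 2 exactly.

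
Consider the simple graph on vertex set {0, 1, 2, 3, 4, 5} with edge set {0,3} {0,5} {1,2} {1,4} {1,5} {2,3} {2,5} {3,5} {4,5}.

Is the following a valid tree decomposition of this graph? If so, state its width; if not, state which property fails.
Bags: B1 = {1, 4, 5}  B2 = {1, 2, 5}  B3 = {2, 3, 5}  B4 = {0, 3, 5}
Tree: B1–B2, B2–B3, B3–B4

Yes; width 2.

Every vertex of G appears in some bag (union = {0, 1, 2, 3, 4, 5}); every edge is covered by a bag; and for each vertex v the set of bags containing v is connected in the bag tree. The decomposition is therefore valid. The largest bag has 3 vertices, so the width is 2.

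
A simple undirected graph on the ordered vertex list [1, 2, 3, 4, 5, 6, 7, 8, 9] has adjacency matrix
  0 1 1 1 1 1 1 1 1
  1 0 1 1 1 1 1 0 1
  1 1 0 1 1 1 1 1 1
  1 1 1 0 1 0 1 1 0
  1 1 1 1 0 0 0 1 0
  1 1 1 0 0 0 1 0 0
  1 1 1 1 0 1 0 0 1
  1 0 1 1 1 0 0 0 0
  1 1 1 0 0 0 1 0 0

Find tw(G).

4

A width-4 tree decomposition is:
Bags: B1 = {1, 2, 3, 4, 5}  B2 = {1, 2, 3, 4, 7}  B3 = {1, 3, 4, 5, 8}  B4 = {1, 2, 3, 7, 9}  B5 = {1, 2, 3, 6, 7}
Tree: B1–B2, B1–B3, B2–B4, B2–B5
The largest bag has 5 vertices, giving width 4; this decomposition certifies tw(G) ≤ 4. Conversely, {1, 3, 4, 5, 8} is a clique of size 5, and the vertices of any clique must share a bag in every tree decomposition; so some bag has ≥ 5 vertices and tw(G) ≥ 4. Hence tw(G) = 4 exactly.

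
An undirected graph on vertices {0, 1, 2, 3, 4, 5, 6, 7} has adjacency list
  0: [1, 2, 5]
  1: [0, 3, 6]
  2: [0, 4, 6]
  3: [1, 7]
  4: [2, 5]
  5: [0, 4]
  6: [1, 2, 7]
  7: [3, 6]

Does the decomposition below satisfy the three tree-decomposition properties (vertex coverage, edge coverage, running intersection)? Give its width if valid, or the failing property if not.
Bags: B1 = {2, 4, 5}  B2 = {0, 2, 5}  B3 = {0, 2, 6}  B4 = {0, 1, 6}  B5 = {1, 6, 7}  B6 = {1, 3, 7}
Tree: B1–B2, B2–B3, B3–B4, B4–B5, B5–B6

Yes; width 2.

Vertex coverage: the bags together contain {0, 1, 2, 3, 4, 5, 6, 7}, the full vertex set. Edge coverage: each edge of G has both endpoints in at least one bag. Running intersection: for every vertex, the bags containing it form a connected subtree. All three properties hold, so this is a valid tree decomposition of width max|bag| − 1 = 2, and hence tw(G) ≤ 2.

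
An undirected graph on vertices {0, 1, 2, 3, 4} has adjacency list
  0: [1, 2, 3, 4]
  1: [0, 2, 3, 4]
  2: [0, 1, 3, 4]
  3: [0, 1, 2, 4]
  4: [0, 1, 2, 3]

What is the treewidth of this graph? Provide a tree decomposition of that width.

With just one bag of size 5, the width is 5 − 1 = 4, so tw(G) ≤ 4. For the lower bound, the 5 vertices {0, 1, 2, 3, 4} are pairwise adjacent, and any tree decomposition puts a clique entirely inside one bag — forcing width ≥ 4. Therefore the treewidth is 4.

Treewidth 4.
Bags: B1 = {0, 1, 2, 3, 4}
Tree: (single bag)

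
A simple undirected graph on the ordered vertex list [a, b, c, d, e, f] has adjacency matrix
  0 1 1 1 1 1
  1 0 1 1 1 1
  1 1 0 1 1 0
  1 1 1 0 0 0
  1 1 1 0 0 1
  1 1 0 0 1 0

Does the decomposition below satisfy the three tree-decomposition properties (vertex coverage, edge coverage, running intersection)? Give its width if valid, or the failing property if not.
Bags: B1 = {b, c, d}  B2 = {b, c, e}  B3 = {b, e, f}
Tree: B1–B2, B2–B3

A tree decomposition must satisfy three properties: every vertex lies in some bag; for every edge, both endpoints lie together in some bag; and for every vertex, the bags containing it form a connected subtree. Here vertex a appears in no bag, so the decomposition is invalid.

No — vertex a appears in no bag.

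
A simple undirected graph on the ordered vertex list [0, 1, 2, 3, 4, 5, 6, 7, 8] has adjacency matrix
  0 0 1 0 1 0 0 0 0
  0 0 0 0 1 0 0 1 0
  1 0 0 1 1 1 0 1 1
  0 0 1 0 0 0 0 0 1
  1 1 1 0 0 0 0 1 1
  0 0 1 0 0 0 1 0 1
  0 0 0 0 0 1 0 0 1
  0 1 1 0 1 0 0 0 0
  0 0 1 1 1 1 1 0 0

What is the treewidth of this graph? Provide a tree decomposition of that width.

Each bag holds 3 vertices, so the decomposition has width 2, which upper-bounds the treewidth. Conversely, {1, 4, 7} is a clique of size 3, and the vertices of any clique must share a bag in every tree decomposition; so some bag has ≥ 3 vertices and tw(G) ≥ 2. The upper and lower bounds meet at 2, so that is the treewidth.

Treewidth 2.
One optimal decomposition is:
Bags: B1 = {0, 2, 4}  B2 = {2, 4, 7}  B3 = {2, 4, 8}  B4 = {1, 4, 7}  B5 = {2, 3, 8}  B6 = {2, 5, 8}  B7 = {5, 6, 8}
Tree: B1–B2, B2–B3, B2–B4, B3–B5, B3–B6, B6–B7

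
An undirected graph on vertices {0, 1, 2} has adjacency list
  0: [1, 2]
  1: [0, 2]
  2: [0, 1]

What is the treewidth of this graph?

2

A width-2 tree decomposition is:
Bags: B1 = {0, 1, 2}
Tree: (single bag)
With just one bag of size 3, the width is 3 − 1 = 2, so tw(G) ≤ 2. Conversely, {0, 1, 2} is a clique of size 3, and the vertices of any clique must share a bag in every tree decomposition; so some bag has ≥ 3 vertices and tw(G) ≥ 2. The upper and lower bounds meet at 2, so that is the treewidth.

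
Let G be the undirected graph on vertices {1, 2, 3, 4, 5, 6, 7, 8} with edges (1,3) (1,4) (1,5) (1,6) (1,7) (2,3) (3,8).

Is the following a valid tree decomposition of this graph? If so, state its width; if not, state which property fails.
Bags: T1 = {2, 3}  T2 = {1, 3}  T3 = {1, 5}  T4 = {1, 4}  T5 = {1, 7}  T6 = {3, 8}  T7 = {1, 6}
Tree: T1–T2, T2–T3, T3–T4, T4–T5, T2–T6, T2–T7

Checking the three conditions: (i) the bags cover all of {1, 2, 3, 4, 5, 6, 7, 8}; (ii) for each edge, some bag contains both endpoints; (iii) the bags containing any fixed vertex form a subtree. All hold, so the decomposition is valid with width 2 − 1 = 1.

Yes; width 1.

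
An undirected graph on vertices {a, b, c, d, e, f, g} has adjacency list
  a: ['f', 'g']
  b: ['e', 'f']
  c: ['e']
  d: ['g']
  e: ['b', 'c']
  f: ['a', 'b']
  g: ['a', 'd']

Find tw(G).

1

A width-1 tree decomposition is:
Bags: B1 = {c, e}  B2 = {b, e}  B3 = {b, f}  B4 = {a, f}  B5 = {a, g}  B6 = {d, g}
Tree: B1–B2, B2–B3, B3–B4, B4–B5, B5–B6
The largest bag has 2 vertices, giving width 1; this decomposition certifies tw(G) ≤ 1. Any graph with an edge has treewidth ≥ 1, and G has the edge c–e. Combining the bounds, tw(G) = 1.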